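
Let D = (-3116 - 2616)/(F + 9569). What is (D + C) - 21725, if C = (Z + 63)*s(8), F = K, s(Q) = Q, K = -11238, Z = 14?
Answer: -35225189/1669 ≈ -21106.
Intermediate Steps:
F = -11238
D = 5732/1669 (D = (-3116 - 2616)/(-11238 + 9569) = -5732/(-1669) = -5732*(-1/1669) = 5732/1669 ≈ 3.4344)
C = 616 (C = (14 + 63)*8 = 77*8 = 616)
(D + C) - 21725 = (5732/1669 + 616) - 21725 = 1033836/1669 - 21725 = -35225189/1669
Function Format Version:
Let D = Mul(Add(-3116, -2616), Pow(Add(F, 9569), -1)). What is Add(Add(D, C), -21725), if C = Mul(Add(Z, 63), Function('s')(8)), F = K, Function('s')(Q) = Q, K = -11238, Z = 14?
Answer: Rational(-35225189, 1669) ≈ -21106.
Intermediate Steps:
F = -11238
D = Rational(5732, 1669) (D = Mul(Add(-3116, -2616), Pow(Add(-11238, 9569), -1)) = Mul(-5732, Pow(-1669, -1)) = Mul(-5732, Rational(-1, 1669)) = Rational(5732, 1669) ≈ 3.4344)
C = 616 (C = Mul(Add(14, 63), 8) = Mul(77, 8) = 616)
Add(Add(D, C), -21725) = Add(Add(Rational(5732, 1669), 616), -21725) = Add(Rational(1033836, 1669), -21725) = Rational(-35225189, 1669)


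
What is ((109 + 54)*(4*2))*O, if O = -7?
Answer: -9128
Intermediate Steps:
((109 + 54)*(4*2))*O = ((109 + 54)*(4*2))*(-7) = (163*8)*(-7) = 1304*(-7) = -9128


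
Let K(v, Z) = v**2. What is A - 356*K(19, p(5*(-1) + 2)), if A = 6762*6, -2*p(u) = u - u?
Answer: -87944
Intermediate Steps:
p(u) = 0 (p(u) = -(u - u)/2 = -1/2*0 = 0)
A = 40572
A - 356*K(19, p(5*(-1) + 2)) = 40572 - 356*19**2 = 40572 - 356*361 = 40572 - 128516 = -87944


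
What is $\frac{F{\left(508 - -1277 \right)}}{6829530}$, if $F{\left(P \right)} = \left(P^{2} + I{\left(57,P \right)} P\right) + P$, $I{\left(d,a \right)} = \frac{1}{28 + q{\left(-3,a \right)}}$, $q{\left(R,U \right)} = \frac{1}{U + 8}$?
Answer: $\frac{10670482837}{22858436910} \approx 0.46681$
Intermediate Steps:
$q{\left(R,U \right)} = \frac{1}{8 + U}$
$I{\left(d,a \right)} = \frac{1}{28 + \frac{1}{8 + a}}$
$F{\left(P \right)} = P + P^{2} + \frac{P \left(8 + P\right)}{225 + 28 P}$ ($F{\left(P \right)} = \left(P^{2} + \frac{8 + P}{225 + 28 P} P\right) + P = \left(P^{2} + \frac{P \left(8 + P\right)}{225 + 28 P}\right) + P = P + P^{2} + \frac{P \left(8 + P\right)}{225 + 28 P}$)
$\frac{F{\left(508 - -1277 \right)}}{6829530} = \frac{\left(508 - -1277\right) \frac{1}{225 + 28 \left(508 - -1277\right)} \left(233 + 28 \left(508 - -1277\right)^{2} + 254 \left(508 - -1277\right)\right)}{6829530} = \frac{\left(508 + 1277\right) \left(233 + 28 \left(508 + 1277\right)^{2} + 254 \left(508 + 1277\right)\right)}{225 + 28 \left(508 + 1277\right)} \frac{1}{6829530} = \frac{1785 \left(233 + 28 \cdot 1785^{2} + 254 \cdot 1785\right)}{225 + 28 \cdot 1785} \cdot \frac{1}{6829530} = \frac{1785 \left(233 + 28 \cdot 3186225 + 453390\right)}{225 + 49980} \cdot \frac{1}{6829530} = \frac{1785 \left(233 + 89214300 + 453390\right)}{50205} \cdot \frac{1}{6829530} = 1785 \cdot \frac{1}{50205} \cdot 89667923 \cdot \frac{1}{6829530} = \frac{10670482837}{3347} \cdot \frac{1}{6829530} = \frac{10670482837}{22858436910}$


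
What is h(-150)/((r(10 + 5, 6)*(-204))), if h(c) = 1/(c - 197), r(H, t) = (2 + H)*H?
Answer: 1/18050940 ≈ 5.5399e-8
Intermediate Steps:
r(H, t) = H*(2 + H)
h(c) = 1/(-197 + c)
h(-150)/((r(10 + 5, 6)*(-204))) = 1/((-197 - 150)*((((10 + 5)*(2 + (10 + 5)))*(-204)))) = 1/((-347)*(((15*(2 + 15))*(-204)))) = -1/(347*((15*17)*(-204))) = -1/(347*(255*(-204))) = -1/347/(-52020) = -1/347*(-1/52020) = 1/18050940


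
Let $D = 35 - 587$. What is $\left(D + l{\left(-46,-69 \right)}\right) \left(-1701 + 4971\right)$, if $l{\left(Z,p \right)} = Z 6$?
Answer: $-2707560$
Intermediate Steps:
$D = -552$ ($D = 35 - 587 = -552$)
$l{\left(Z,p \right)} = 6 Z$
$\left(D + l{\left(-46,-69 \right)}\right) \left(-1701 + 4971\right) = \left(-552 + 6 \left(-46\right)\right) \left(-1701 + 4971\right) = \left(-552 - 276\right) 3270 = \left(-828\right) 3270 = -2707560$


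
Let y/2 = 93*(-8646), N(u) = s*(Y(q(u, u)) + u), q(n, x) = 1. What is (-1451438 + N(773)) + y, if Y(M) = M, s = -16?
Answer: -3071978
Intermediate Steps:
N(u) = -16 - 16*u (N(u) = -16*(1 + u) = -16 - 16*u)
y = -1608156 (y = 2*(93*(-8646)) = 2*(-804078) = -1608156)
(-1451438 + N(773)) + y = (-1451438 + (-16 - 16*773)) - 1608156 = (-1451438 + (-16 - 12368)) - 1608156 = (-1451438 - 12384) - 1608156 = -1463822 - 1608156 = -3071978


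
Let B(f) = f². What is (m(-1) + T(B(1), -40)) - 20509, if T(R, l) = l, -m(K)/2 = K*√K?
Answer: -20549 + 2*I ≈ -20549.0 + 2.0*I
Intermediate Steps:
m(K) = -2*K^(3/2) (m(K) = -2*K*√K = -2*K^(3/2))
(m(-1) + T(B(1), -40)) - 20509 = (-(-2)*I - 40) - 20509 = (2*I - 40) - 20509 = (-40 + 2*I) - 20509 = -20549 + 2*I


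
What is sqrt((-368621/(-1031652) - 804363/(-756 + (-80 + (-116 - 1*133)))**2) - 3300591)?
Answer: I*sqrt(114872263447935061208707)/186557070 ≈ 1816.8*I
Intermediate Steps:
sqrt((-368621/(-1031652) - 804363/(-756 + (-80 + (-116 - 1*133)))**2) - 3300591) = sqrt((-368621*(-1/1031652) - 804363/(-756 + (-80 + (-116 - 133)))**2) - 3300591) = sqrt((368621/1031652 - 804363/(-756 + (-80 - 249))**2) - 3300591) = sqrt((368621/1031652 - 804363/(-756 - 329)**2) - 3300591) = sqrt((368621/1031652 - 804363/((-1085)**2)) - 3300591) = sqrt((368621/1031652 - 804363/1177225) - 3300591) = sqrt((368621/1031652 - 804363*1/1177225) - 3300591) = sqrt((368621/1031652 - 114909/168175) - 3300591) = sqrt(-56553262993/173498075100 - 3300591) = sqrt(-572646241745647093/173498075100) = I*sqrt(114872263447935061208707)/186557070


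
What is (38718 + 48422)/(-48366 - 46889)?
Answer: -17428/19051 ≈ -0.91481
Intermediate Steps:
(38718 + 48422)/(-48366 - 46889) = 87140/(-95255) = 87140*(-1/95255) = -17428/19051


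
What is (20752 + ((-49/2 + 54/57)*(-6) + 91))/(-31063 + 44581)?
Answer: 199351/128421 ≈ 1.5523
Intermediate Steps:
(20752 + ((-49/2 + 54/57)*(-6) + 91))/(-31063 + 44581) = (20752 + ((-49*½ + 54*(1/57))*(-6) + 91))/13518 = (20752 + ((-49/2 + 18/19)*(-6) + 91))*(1/13518) = (20752 + (-895/38*(-6) + 91))*(1/13518) = (20752 + (2685/19 + 91))*(1/13518) = (20752 + 4414/19)*(1/13518) = (398702/19)*(1/13518) = 199351/128421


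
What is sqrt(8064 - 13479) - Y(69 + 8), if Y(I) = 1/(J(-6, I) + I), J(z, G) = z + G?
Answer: -1/148 + 19*I*sqrt(15) ≈ -0.0067568 + 73.587*I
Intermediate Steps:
J(z, G) = G + z
Y(I) = 1/(-6 + 2*I) (Y(I) = 1/((I - 6) + I) = 1/((-6 + I) + I) = 1/(-6 + 2*I))
sqrt(8064 - 13479) - Y(69 + 8) = sqrt(8064 - 13479) - 1/(2*(-3 + (69 + 8))) = sqrt(-5415) - 1/(2*(-3 + 77)) = 19*I*sqrt(15) - 1/(2*74) = 19*I*sqrt(15) - 1*1/148 = 19*I*sqrt(15) - 1/148 = -1/148 + 19*I*sqrt(15)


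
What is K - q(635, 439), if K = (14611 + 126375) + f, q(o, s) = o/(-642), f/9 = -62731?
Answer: -271946071/642 ≈ -4.2359e+5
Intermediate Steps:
f = -564579 (f = 9*(-62731) = -564579)
q(o, s) = -o/642 (q(o, s) = o*(-1/642) = -o/642)
K = -423593 (K = (14611 + 126375) - 564579 = 140986 - 564579 = -423593)
K - q(635, 439) = -423593 - (-1)*635/642 = -423593 - 1*(-635/642) = -423593 + 635/642 = -271946071/642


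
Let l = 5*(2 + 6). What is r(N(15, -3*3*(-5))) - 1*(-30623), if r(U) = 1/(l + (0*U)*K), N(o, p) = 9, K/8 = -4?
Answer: 1224921/40 ≈ 30623.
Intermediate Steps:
K = -32 (K = 8*(-4) = -32)
l = 40 (l = 5*8 = 40)
r(U) = 1/40 (r(U) = 1/(40 + (0*U)*(-32)) = 1/(40 + 0*(-32)) = 1/(40 + 0) = 1/40)
r(N(15, -3*3*(-5))) - 1*(-30623) = 1/40 - 1*(-30623) = 1/40 + 30623 = 1224921/40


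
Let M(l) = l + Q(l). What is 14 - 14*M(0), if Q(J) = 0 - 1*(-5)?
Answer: -56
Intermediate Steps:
Q(J) = 5 (Q(J) = 0 + 5 = 5)
M(l) = 5 + l (M(l) = l + 5 = 5 + l)
14 - 14*M(0) = 14 - 14*(5 + 0) = 14 - 14*5 = 14 - 70 = -56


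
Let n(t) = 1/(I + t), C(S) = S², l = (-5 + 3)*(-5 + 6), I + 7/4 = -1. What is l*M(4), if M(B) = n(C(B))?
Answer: -8/53 ≈ -0.15094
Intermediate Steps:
I = -11/4 (I = -7/4 - 1 = -11/4 ≈ -2.7500)
l = -2 (l = -2*1 = -2)
n(t) = 1/(-11/4 + t)
M(B) = 4/(-11 + 4*B²)
l*M(4) = -8/(-11 + 4*4²) = -8/(-11 + 4*16) = -8/(-11 + 64) = -8/53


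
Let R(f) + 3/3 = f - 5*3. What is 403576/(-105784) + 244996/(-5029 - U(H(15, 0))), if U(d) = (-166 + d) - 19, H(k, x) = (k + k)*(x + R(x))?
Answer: -864933204/14426293 ≈ -59.955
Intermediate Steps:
R(f) = -16 + f (R(f) = -1 + (f - 5*3) = -1 + (f - 15) = -1 + (-15 + f) = -16 + f)
H(k, x) = 2*k*(-16 + 2*x) (H(k, x) = (k + k)*(x + (-16 + x)) = (2*k)*(-16 + 2*x) = 2*k*(-16 + 2*x))
U(d) = -185 + d
403576/(-105784) + 244996/(-5029 - U(H(15, 0))) = 403576/(-105784) + 244996/(-5029 - (-185 + 4*15*(-8 + 0))) = 403576*(-1/105784) + 244996/(-5029 - (-185 + 4*15*(-8))) = -50447/13223 + 244996/(-5029 - (-185 - 480)) = -50447/13223 + 244996/(-5029 - 1*(-665)) = -50447/13223 + 244996/(-5029 + 665) = -50447/13223 + 244996/(-4364) = -50447/13223 + 244996*(-1/4364) = -50447/13223 - 61249/1091 = -864933204/14426293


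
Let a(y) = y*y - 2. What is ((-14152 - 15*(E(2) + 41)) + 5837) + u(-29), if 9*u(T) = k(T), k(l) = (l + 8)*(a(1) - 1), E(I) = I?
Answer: -26866/3 ≈ -8955.3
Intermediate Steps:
a(y) = -2 + y² (a(y) = y² - 2 = -2 + y²)
k(l) = -16 - 2*l (k(l) = (l + 8)*((-2 + 1²) - 1) = (8 + l)*((-2 + 1) - 1) = (8 + l)*(-1 - 1) = (8 + l)*(-2) = -16 - 2*l)
u(T) = -16/9 - 2*T/9 (u(T) = (-16 - 2*T)/9 = -16/9 - 2*T/9)
((-14152 - 15*(E(2) + 41)) + 5837) + u(-29) = ((-14152 - 15*(2 + 41)) + 5837) + (-16/9 - 2/9*(-29)) = ((-14152 - 15*43) + 5837) + (-16/9 + 58/9) = ((-14152 - 645) + 5837) + 14/3 = (-14797 + 5837) + 14/3 = -8960 + 14/3 = -26866/3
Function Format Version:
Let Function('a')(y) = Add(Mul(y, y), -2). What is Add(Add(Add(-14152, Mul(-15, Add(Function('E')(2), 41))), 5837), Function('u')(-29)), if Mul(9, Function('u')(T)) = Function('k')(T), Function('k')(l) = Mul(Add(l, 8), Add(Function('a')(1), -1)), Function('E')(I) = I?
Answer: Rational(-26866, 3) ≈ -8955.3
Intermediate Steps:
Function('a')(y) = Add(-2, Pow(y, 2)) (Function('a')(y) = Add(Pow(y, 2), -2) = Add(-2, Pow(y, 2)))
Function('k')(l) = Add(-16, Mul(-2, l)) (Function('k')(l) = Mul(Add(l, 8), Add(Add(-2, Pow(1, 2)), -1)) = Mul(Add(8, l), Add(Add(-2, 1), -1)) = Mul(Add(8, l), Add(-1, -1)) = Mul(Add(8, l), -2) = Add(-16, Mul(-2, l)))
Function('u')(T) = Add(Rational(-16, 9), Mul(Rational(-2, 9), T)) (Function('u')(T) = Mul(Rational(1, 9), Add(-16, Mul(-2, T))) = Add(Rational(-16, 9), Mul(Rational(-2, 9), T)))
Add(Add(Add(-14152, Mul(-15, Add(Function('E')(2), 41))), 5837), Function('u')(-29)) = Add(Add(Add(-14152, Mul(-15, Add(2, 41))), 5837), Add(Rational(-16, 9), Mul(Rational(-2, 9), -29))) = Add(Add(Add(-14152, Mul(-15, 43)), 5837), Add(Rational(-16, 9), Rational(58, 9))) = Add(Add(Add(-14152, -645), 5837), Rational(14, 3)) = Add(Add(-14797, 5837), Rational(14, 3)) = Add(-8960, Rational(14, 3)) = Rational(-26866, 3)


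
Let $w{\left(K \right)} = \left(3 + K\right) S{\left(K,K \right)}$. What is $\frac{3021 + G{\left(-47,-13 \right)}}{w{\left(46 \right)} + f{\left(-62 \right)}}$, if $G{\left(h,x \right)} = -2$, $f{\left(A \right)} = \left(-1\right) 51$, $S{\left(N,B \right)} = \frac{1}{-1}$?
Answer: $- \frac{3019}{100} \approx -30.19$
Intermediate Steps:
$S{\left(N,B \right)} = -1$
$f{\left(A \right)} = -51$
$w{\left(K \right)} = -3 - K$ ($w{\left(K \right)} = \left(3 + K\right) \left(-1\right) = -3 - K$)
$\frac{3021 + G{\left(-47,-13 \right)}}{w{\left(46 \right)} + f{\left(-62 \right)}} = \frac{3021 - 2}{\left(-3 - 46\right) - 51} = \frac{3019}{\left(-3 - 46\right) - 51} = \frac{3019}{-49 - 51} = \frac{3019}{-100} = 3019 \left(- \frac{1}{100}\right) = - \frac{3019}{100}$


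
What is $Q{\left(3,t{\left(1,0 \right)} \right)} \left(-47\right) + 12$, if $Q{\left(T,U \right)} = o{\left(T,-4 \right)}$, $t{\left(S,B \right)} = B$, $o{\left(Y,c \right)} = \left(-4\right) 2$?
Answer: $388$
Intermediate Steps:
$o{\left(Y,c \right)} = -8$
$Q{\left(T,U \right)} = -8$
$Q{\left(3,t{\left(1,0 \right)} \right)} \left(-47\right) + 12 = \left(-8\right) \left(-47\right) + 12 = 376 + 12 = 388$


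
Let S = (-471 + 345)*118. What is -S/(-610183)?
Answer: -2124/87169 ≈ -0.024366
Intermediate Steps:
S = -14868 (S = -126*118 = -14868)
-S/(-610183) = -1*(-14868)/(-610183) = 14868*(-1/610183) = -2124/87169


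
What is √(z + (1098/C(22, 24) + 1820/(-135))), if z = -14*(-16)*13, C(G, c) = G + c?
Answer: √125221407/207 ≈ 54.059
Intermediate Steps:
z = 2912 (z = 224*13 = 2912)
√(z + (1098/C(22, 24) + 1820/(-135))) = √(2912 + (1098/(22 + 24) + 1820/(-135))) = √(2912 + (1098/46 + 1820*(-1/135))) = √(2912 + (1098*(1/46) - 364/27)) = √(2912 + (549/23 - 364/27)) = √(2912 + 6451/621) = √(1814803/621) = √125221407/207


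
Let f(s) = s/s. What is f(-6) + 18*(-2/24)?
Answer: -½ ≈ -0.50000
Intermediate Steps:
f(s) = 1
f(-6) + 18*(-2/24) = 1 + 18*(-2/24) = 1 + 18*(-2*1/24) = 1 + 18*(-1/12) = 1 - 3/2 = -½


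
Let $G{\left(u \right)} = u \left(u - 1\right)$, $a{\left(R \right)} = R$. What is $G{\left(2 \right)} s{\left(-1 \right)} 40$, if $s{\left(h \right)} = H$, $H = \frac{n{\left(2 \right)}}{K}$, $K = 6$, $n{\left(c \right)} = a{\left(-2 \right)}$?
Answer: $- \frac{80}{3} \approx -26.667$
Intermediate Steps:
$n{\left(c \right)} = -2$
$G{\left(u \right)} = u \left(-1 + u\right)$
$H = - \frac{1}{3}$ ($H = - \frac{2}{6} = \left(-2\right) \frac{1}{6} = - \frac{1}{3} \approx -0.33333$)
$s{\left(h \right)} = - \frac{1}{3}$
$G{\left(2 \right)} s{\left(-1 \right)} 40 = 2 \left(-1 + 2\right) \left(- \frac{1}{3}\right) 40 = 2 \cdot 1 \left(- \frac{1}{3}\right) 40 = 2 \left(- \frac{1}{3}\right) 40 = \left(- \frac{2}{3}\right) 40 = - \frac{80}{3}$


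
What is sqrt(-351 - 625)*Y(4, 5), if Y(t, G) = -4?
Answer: -16*I*sqrt(61) ≈ -124.96*I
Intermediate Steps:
sqrt(-351 - 625)*Y(4, 5) = sqrt(-351 - 625)*(-4) = sqrt(-976)*(-4) = (4*I*sqrt(61))*(-4) = -16*I*sqrt(61)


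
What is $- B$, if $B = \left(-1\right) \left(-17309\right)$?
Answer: $-17309$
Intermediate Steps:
$B = 17309$
$- B = \left(-1\right) 17309 = -17309$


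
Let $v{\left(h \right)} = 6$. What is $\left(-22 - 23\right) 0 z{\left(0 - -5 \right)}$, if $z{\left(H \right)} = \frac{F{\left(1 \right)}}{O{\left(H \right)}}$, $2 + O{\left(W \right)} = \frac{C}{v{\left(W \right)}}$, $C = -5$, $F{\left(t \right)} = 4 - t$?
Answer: $0$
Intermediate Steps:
$O{\left(W \right)} = - \frac{17}{6}$ ($O{\left(W \right)} = -2 - \frac{5}{6} = - \frac{17}{6}$)
$z{\left(H \right)} = - \frac{18}{17}$ ($z{\left(H \right)} = \frac{4 - 1}{- \frac{17}{6}} = \left(4 - 1\right) \left(- \frac{6}{17}\right) = 3 \left(- \frac{6}{17}\right) = - \frac{18}{17}$)
$\left(-22 - 23\right) 0 z{\left(0 - -5 \right)} = \left(-22 - 23\right) 0 \left(- \frac{18}{17}\right) = \left(-45\right) 0 \left(- \frac{18}{17}\right) = 0 \left(- \frac{18}{17}\right) = 0$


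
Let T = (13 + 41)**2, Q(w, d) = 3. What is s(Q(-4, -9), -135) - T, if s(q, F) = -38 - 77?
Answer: -3031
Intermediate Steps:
s(q, F) = -115
T = 2916 (T = 54**2 = 2916)
s(Q(-4, -9), -135) - T = -115 - 1*2916 = -115 - 2916 = -3031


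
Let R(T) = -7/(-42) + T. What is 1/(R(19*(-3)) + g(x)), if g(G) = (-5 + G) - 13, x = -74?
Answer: -6/893 ≈ -0.0067189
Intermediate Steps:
R(T) = ⅙ + T (R(T) = -7*(-1/42) + T = ⅙ + T)
g(G) = -18 + G
1/(R(19*(-3)) + g(x)) = 1/((⅙ + 19*(-3)) + (-18 - 74)) = 1/((⅙ - 57) - 92) = 1/(-341/6 - 92) = 1/(-893/6) = -6/893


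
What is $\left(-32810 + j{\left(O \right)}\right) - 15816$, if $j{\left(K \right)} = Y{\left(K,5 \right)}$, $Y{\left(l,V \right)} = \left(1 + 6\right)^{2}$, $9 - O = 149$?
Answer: $-48577$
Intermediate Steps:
$O = -140$ ($O = 9 - 149 = -140$)
$Y{\left(l,V \right)} = 49$ ($Y{\left(l,V \right)} = 7^{2} = 49$)
$j{\left(K \right)} = 49$
$\left(-32810 + j{\left(O \right)}\right) - 15816 = \left(-32810 + 49\right) - 15816 = -32761 - 15816 = -48577$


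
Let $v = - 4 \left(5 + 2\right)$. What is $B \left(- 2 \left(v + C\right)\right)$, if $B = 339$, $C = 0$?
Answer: $18984$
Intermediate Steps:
$v = -28$ ($v = \left(-4\right) 7 = -28$)
$B \left(- 2 \left(v + C\right)\right) = 339 \left(- 2 \left(-28 + 0\right)\right) = 339 \left(\left(-2\right) \left(-28\right)\right) = 339 \cdot 56 = 18984$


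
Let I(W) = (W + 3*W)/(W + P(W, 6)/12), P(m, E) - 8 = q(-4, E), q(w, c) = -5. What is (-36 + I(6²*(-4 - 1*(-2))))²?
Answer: 84272400/82369 ≈ 1023.1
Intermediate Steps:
P(m, E) = 3 (P(m, E) = 8 - 5 = 3)
I(W) = 4*W/(¼ + W) (I(W) = (W + 3*W)/(W + 3/12) = (4*W)/(W + 3*(1/12)) = (4*W)/(W + ¼) = (4*W)/(¼ + W) = 4*W/(¼ + W))
(-36 + I(6²*(-4 - 1*(-2))))² = (-36 + 16*(6²*(-4 - 1*(-2)))/(1 + 4*(6²*(-4 - 1*(-2)))))² = (-36 + 16*(36*(-4 + 2))/(1 + 4*(36*(-4 + 2))))² = (-36 + 16*(36*(-2))/(1 + 4*(36*(-2))))² = (-36 + 16*(-72)/(1 + 4*(-72)))² = (-36 + 16*(-72)/(1 - 288))² = (-36 + 16*(-72)/(-287))² = (-36 + 16*(-72)*(-1/287))² = (-36 + 1152/287)² = (-9180/287)² = 84272400/82369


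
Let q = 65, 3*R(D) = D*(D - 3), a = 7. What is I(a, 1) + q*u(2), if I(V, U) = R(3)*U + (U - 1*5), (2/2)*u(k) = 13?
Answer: 841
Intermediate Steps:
R(D) = D*(-3 + D)/3 (R(D) = (D*(D - 3))/3 = (D*(-3 + D))/3 = D*(-3 + D)/3)
u(k) = 13
I(V, U) = -5 + U (I(V, U) = ((1/3)*3*(-3 + 3))*U + (U - 1*5) = ((1/3)*3*0)*U + (U - 5) = 0*U + (-5 + U) = 0 + (-5 + U) = -5 + U)
I(a, 1) + q*u(2) = (-5 + 1) + 65*13 = -4 + 845 = 841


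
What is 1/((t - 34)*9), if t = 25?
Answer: -1/81 ≈ -0.012346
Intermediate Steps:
1/((t - 34)*9) = 1/((25 - 34)*9) = 1/(-9*9) = 1/(-81) = -1/81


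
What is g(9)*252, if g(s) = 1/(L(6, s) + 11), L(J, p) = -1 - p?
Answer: 252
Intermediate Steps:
g(s) = 1/(10 - s) (g(s) = 1/((-1 - s) + 11) = 1/(10 - s))
g(9)*252 = -1/(-10 + 9)*252 = -1/(-1)*252 = -1*(-1)*252 = 1*252 = 252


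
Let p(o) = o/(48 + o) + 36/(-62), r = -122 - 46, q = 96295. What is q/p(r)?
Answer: 14925725/127 ≈ 1.1753e+5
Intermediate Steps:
r = -168
p(o) = -18/31 + o/(48 + o) (p(o) = o/(48 + o) + 36*(-1/62) = o/(48 + o) - 18/31 = -18/31 + o/(48 + o))
q/p(r) = 96295/(((-864 + 13*(-168))/(31*(48 - 168)))) = 96295/(((1/31)*(-864 - 2184)/(-120))) = 96295/(((1/31)*(-1/120)*(-3048))) = 96295/(127/155) = 96295*(155/127) = 14925725/127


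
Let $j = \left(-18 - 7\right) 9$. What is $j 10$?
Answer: $-2250$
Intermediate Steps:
$j = -225$ ($j = \left(-25\right) 9 = -225$)
$j 10 = \left(-225\right) 10 = -2250$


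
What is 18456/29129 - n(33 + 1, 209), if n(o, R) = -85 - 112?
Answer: 5756869/29129 ≈ 197.63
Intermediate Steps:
n(o, R) = -197
18456/29129 - n(33 + 1, 209) = 18456/29129 - 1*(-197) = 18456*(1/29129) + 197 = 18456/29129 + 197 = 5756869/29129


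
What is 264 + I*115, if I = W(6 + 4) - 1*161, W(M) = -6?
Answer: -18941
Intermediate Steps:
I = -167 (I = -6 - 1*161 = -6 - 161 = -167)
264 + I*115 = 264 - 167*115 = 264 - 19205 = -18941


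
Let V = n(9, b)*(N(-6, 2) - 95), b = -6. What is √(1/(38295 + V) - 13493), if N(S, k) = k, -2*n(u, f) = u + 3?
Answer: 2*I*√565789827594/12951 ≈ 116.16*I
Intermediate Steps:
n(u, f) = -3/2 - u/2 (n(u, f) = -(u + 3)/2 = -(3 + u)/2 = -3/2 - u/2)
V = 558 (V = (-3/2 - ½*9)*(2 - 95) = (-3/2 - 9/2)*(-93) = -6*(-93) = 558)
√(1/(38295 + V) - 13493) = √(1/(38295 + 558) - 13493) = √(1/38853 - 13493) = √(-524243528/38853) = 2*I*√565789827594/12951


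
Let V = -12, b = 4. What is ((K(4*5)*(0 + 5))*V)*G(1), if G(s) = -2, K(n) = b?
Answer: 480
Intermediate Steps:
K(n) = 4
((K(4*5)*(0 + 5))*V)*G(1) = ((4*(0 + 5))*(-12))*(-2) = ((4*5)*(-12))*(-2) = (20*(-12))*(-2) = -240*(-2) = 480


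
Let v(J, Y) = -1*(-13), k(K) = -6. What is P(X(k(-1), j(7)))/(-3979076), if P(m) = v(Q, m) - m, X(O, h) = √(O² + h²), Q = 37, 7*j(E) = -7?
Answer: -13/3979076 + √37/3979076 ≈ -1.7384e-6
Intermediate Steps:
j(E) = -1 (j(E) = (⅐)*(-7) = -1)
v(J, Y) = 13
P(m) = 13 - m
P(X(k(-1), j(7)))/(-3979076) = (13 - √((-6)² + (-1)²))/(-3979076) = (13 - √(36 + 1))*(-1/3979076) = (13 - √37)*(-1/3979076) = -13/3979076 + √37/3979076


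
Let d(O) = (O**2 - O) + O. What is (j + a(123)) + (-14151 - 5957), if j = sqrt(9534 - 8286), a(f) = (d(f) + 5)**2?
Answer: 229017848 + 4*sqrt(78) ≈ 2.2902e+8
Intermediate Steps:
d(O) = O**2
a(f) = (5 + f**2)**2 (a(f) = (f**2 + 5)**2 = (5 + f**2)**2)
j = 4*sqrt(78) (j = sqrt(1248) = 4*sqrt(78) ≈ 35.327)
(j + a(123)) + (-14151 - 5957) = (4*sqrt(78) + (5 + 123**2)**2) + (-14151 - 5957) = (4*sqrt(78) + (5 + 15129)**2) - 20108 = (4*sqrt(78) + 15134**2) - 20108 = (4*sqrt(78) + 229037956) - 20108 = (229037956 + 4*sqrt(78)) - 20108 = 229017848 + 4*sqrt(78)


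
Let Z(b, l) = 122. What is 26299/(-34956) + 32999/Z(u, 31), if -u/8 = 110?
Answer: 575152283/2132316 ≈ 269.73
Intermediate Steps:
u = -880 (u = -8*110 = -880)
26299/(-34956) + 32999/Z(u, 31) = 26299/(-34956) + 32999/122 = 26299*(-1/34956) + 32999*(1/122) = -26299/34956 + 32999/122 = 575152283/2132316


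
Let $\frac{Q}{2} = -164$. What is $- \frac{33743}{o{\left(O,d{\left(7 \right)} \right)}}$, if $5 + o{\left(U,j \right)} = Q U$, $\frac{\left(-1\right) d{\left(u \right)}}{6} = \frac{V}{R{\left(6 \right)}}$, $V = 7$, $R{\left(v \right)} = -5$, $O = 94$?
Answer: $\frac{33743}{30837} \approx 1.0942$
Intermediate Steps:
$Q = -328$ ($Q = 2 \left(-164\right) = -328$)
$d{\left(u \right)} = \frac{42}{5}$ ($d{\left(u \right)} = - 6 \frac{7}{-5} = - 6 \cdot 7 \left(- \frac{1}{5}\right) = \left(-6\right) \left(- \frac{7}{5}\right) = \frac{42}{5}$)
$o{\left(U,j \right)} = -5 - 328 U$
$- \frac{33743}{o{\left(O,d{\left(7 \right)} \right)}} = - \frac{33743}{-5 - 30832} = - \frac{33743}{-30837} = \left(-33743\right) \left(- \frac{1}{30837}\right) = \frac{33743}{30837}$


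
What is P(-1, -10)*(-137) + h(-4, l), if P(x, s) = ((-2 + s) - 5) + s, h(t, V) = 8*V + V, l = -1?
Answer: 3690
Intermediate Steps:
h(t, V) = 9*V
P(x, s) = -7 + 2*s (P(x, s) = (-7 + s) + s = -7 + 2*s)
P(-1, -10)*(-137) + h(-4, l) = (-7 + 2*(-10))*(-137) + 9*(-1) = (-7 - 20)*(-137) - 9 = -27*(-137) - 9 = 3699 - 9 = 3690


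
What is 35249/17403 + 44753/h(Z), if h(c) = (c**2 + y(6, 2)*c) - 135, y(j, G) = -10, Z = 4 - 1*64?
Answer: 307374548/23581065 ≈ 13.035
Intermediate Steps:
Z = -60 (Z = 4 - 64 = -60)
h(c) = -135 + c**2 - 10*c (h(c) = (c**2 - 10*c) - 135 = -135 + c**2 - 10*c)
35249/17403 + 44753/h(Z) = 35249/17403 + 44753/(-135 + (-60)**2 - 10*(-60)) = 35249*(1/17403) + 44753/(-135 + 3600 + 600) = 35249/17403 + 44753/4065 = 307374548/23581065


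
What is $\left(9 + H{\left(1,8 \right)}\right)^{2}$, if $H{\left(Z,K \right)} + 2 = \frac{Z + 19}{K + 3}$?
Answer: $\frac{9409}{121} \approx 77.76$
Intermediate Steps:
$H{\left(Z,K \right)} = -2 + \frac{19 + Z}{3 + K}$ ($H{\left(Z,K \right)} = -2 + \frac{Z + 19}{K + 3} = -2 + \frac{19 + Z}{3 + K}$)
$\left(9 + H{\left(1,8 \right)}\right)^{2} = \left(9 + \frac{13 + 1 - 16}{3 + 8}\right)^{2} = \left(9 + \frac{13 + 1 - 16}{11}\right)^{2} = \left(9 + \frac{1}{11} \left(-2\right)\right)^{2} = \left(9 - \frac{2}{11}\right)^{2} = \left(\frac{97}{11}\right)^{2} = \frac{9409}{121}$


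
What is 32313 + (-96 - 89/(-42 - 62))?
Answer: 3350657/104 ≈ 32218.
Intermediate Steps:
32313 + (-96 - 89/(-42 - 62)) = 32313 + (-96 - 89/(-104)) = 32313 + (-96 - 1/104*(-89)) = 32313 + (-96 + 89/104) = 32313 - 9895/104 = 3350657/104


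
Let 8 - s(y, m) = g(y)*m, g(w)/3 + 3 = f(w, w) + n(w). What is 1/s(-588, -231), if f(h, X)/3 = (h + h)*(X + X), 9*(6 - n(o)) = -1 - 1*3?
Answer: 1/2875209499 ≈ 3.4780e-10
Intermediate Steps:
n(o) = 58/9 (n(o) = 6 - (-1 - 1*3)/9 = 6 - (-1 - 3)/9 = 6 - 1/9*(-4) = 6 + 4/9 = 58/9)
f(h, X) = 12*X*h (f(h, X) = 3*((h + h)*(X + X)) = 3*((2*h)*(2*X)) = 3*(4*X*h) = 12*X*h)
g(w) = 31/3 + 36*w**2 (g(w) = -9 + 3*(12*w*w + 58/9) = -9 + 3*(12*w**2 + 58/9) = -9 + 3*(58/9 + 12*w**2) = -9 + (58/3 + 36*w**2) = 31/3 + 36*w**2)
s(y, m) = 8 - m*(31/3 + 36*y**2) (s(y, m) = 8 - (31/3 + 36*y**2)*m = 8 - m*(31/3 + 36*y**2))
1/s(-588, -231) = 1/(8 - 1/3*(-231)*(31 + 108*(-588)**2)) = 1/(8 - 1/3*(-231)*(31 + 108*345744)) = 1/(8 - 1/3*(-231)*(31 + 37340352)) = 1/(8 - 1/3*(-231)*37340383) = 1/(8 + 2875209491) = 1/2875209499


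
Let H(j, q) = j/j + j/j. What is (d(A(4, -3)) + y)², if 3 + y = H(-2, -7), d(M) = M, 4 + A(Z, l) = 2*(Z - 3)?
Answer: 9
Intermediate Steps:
A(Z, l) = -10 + 2*Z (A(Z, l) = -4 + 2*(Z - 3) = -4 + 2*(-3 + Z) = -4 + (-6 + 2*Z) = -10 + 2*Z)
H(j, q) = 2 (H(j, q) = 1 + 1 = 2)
y = -1 (y = -3 + 2 = -1)
(d(A(4, -3)) + y)² = ((-10 + 2*4) - 1)² = ((-10 + 8) - 1)² = (-2 - 1)² = (-3)² = 9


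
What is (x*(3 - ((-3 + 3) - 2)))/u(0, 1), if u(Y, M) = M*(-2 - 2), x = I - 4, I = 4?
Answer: 0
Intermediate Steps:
x = 0 (x = 4 - 4 = 0)
u(Y, M) = -4*M (u(Y, M) = M*(-4) = -4*M)
(x*(3 - ((-3 + 3) - 2)))/u(0, 1) = (0*(3 - ((-3 + 3) - 2)))/((-4*1)) = (0*(3 - (0 - 2)))/(-4) = (0*(3 - 1*(-2)))*(-¼) = (0*(3 + 2))*(-¼) = (0*5)*(-¼) = 0*(-¼) = 0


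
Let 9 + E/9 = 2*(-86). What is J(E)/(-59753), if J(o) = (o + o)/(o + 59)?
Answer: -1629/46906105 ≈ -3.4729e-5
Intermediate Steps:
E = -1629 (E = -81 + 9*(2*(-86)) = -81 + 9*(-172) = -81 - 1548 = -1629)
J(o) = 2*o/(59 + o) (J(o) = (2*o)/(59 + o) = 2*o/(59 + o))
J(E)/(-59753) = (2*(-1629)/(59 - 1629))/(-59753) = (2*(-1629)/(-1570))*(-1/59753) = (2*(-1629)*(-1/1570))*(-1/59753) = (1629/785)*(-1/59753) = -1629/46906105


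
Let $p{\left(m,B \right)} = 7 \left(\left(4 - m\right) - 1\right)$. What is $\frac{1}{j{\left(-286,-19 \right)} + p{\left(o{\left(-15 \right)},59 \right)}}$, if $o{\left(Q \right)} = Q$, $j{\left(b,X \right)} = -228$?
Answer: $- \frac{1}{102} \approx -0.0098039$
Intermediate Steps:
$p{\left(m,B \right)} = 21 - 7 m$ ($p{\left(m,B \right)} = 7 \left(3 - m\right) = 21 - 7 m$)
$\frac{1}{j{\left(-286,-19 \right)} + p{\left(o{\left(-15 \right)},59 \right)}} = \frac{1}{-228 + \left(21 - -105\right)} = \frac{1}{-228 + \left(21 + 105\right)} = \frac{1}{-228 + 126} = \frac{1}{-102} = - \frac{1}{102}$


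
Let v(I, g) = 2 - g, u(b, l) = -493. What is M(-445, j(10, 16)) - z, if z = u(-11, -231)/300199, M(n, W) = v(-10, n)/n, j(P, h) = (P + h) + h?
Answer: -133969568/133588555 ≈ -1.0029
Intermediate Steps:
j(P, h) = P + 2*h
M(n, W) = (2 - n)/n
z = -493/300199 ≈ -0.0016422
M(-445, j(10, 16)) - z = (2 - 1*(-445))/(-445) - 1*(-493/300199) = -(2 + 445)/445 + 493/300199 = -1/445*447 + 493/300199 = -447/445 + 493/300199 = -133969568/133588555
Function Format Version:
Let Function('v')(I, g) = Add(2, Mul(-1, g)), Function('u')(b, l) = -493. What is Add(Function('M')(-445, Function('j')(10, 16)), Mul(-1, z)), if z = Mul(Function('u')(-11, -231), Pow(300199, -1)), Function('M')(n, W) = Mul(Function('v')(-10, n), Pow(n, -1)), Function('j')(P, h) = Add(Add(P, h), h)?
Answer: Rational(-133969568, 133588555) ≈ -1.0029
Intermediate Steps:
Function('j')(P, h) = Add(P, Mul(2, h))
Function('M')(n, W) = Mul(Pow(n, -1), Add(2, Mul(-1, n))) (Function('M')(n, W) = Mul(Add(2, Mul(-1, n)), Pow(n, -1)) = Mul(Pow(n, -1), Add(2, Mul(-1, n))))
z = Rational(-493, 300199) (z = Mul(-493, Pow(300199, -1)) = Mul(-493, Rational(1, 300199)) = Rational(-493, 300199) ≈ -0.0016422)
Add(Function('M')(-445, Function('j')(10, 16)), Mul(-1, z)) = Add(Mul(Pow(-445, -1), Add(2, Mul(-1, -445))), Mul(-1, Rational(-493, 300199))) = Add(Mul(Rational(-1, 445), Add(2, 445)), Rational(493, 300199)) = Add(Mul(Rational(-1, 445), 447), Rational(493, 300199)) = Add(Rational(-447, 445), Rational(493, 300199)) = Rational(-133969568, 133588555)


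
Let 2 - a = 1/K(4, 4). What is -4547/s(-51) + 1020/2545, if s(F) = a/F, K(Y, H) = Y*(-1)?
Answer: 157381376/1527 ≈ 1.0307e+5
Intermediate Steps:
K(Y, H) = -Y
a = 9/4 (a = 2 - 1/((-1*4)) = 2 - 1/(-4) = 2 - 1*(-1/4) = 2 + 1/4 = 9/4 ≈ 2.2500)
s(F) = 9/(4*F)
-4547/s(-51) + 1020/2545 = -4547/((9/4)/(-51)) + 1020/2545 = -4547/((9/4)*(-1/51)) + 1020*(1/2545) = -4547/(-3/68) + 204/509 = -4547*(-68/3) + 204/509 = 309196/3 + 204/509 = 157381376/1527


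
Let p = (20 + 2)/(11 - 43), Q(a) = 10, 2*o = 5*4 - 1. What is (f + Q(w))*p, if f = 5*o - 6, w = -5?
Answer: -1133/32 ≈ -35.406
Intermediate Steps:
o = 19/2 (o = (5*4 - 1)/2 = (20 - 1)/2 = (½)*19 = 19/2 ≈ 9.5000)
f = 83/2 (f = 5*(19/2) - 6 = 95/2 - 6 = 83/2 ≈ 41.500)
p = -11/16 (p = 22/(-32) = 22*(-1/32) = -11/16 ≈ -0.68750)
(f + Q(w))*p = (83/2 + 10)*(-11/16) = (103/2)*(-11/16) = -1133/32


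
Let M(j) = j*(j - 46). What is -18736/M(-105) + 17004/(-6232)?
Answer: -96590293/24702090 ≈ -3.9102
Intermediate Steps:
M(j) = j*(-46 + j)
-18736/M(-105) + 17004/(-6232) = -18736*(-1/(105*(-46 - 105))) + 17004/(-6232) = -18736/((-105*(-151))) + 17004*(-1/6232) = -18736/15855 - 4251/1558 = -96590293/24702090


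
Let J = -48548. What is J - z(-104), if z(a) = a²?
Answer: -59364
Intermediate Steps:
J - z(-104) = -48548 - 1*(-104)² = -48548 - 1*10816 = -48548 - 10816 = -59364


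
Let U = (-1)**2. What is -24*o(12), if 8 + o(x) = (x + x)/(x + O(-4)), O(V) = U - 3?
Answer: 672/5 ≈ 134.40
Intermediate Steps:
U = 1
O(V) = -2 (O(V) = 1 - 3 = -2)
o(x) = -8 + 2*x/(-2 + x) (o(x) = -8 + (x + x)/(x - 2) = -8 + (2*x)/(-2 + x) = -8 + 2*x/(-2 + x))
-24*o(12) = -48*(8 - 3*12)/(-2 + 12) = -48*(8 - 36)/10 = -48*(-28)/10 = -24*(-28/5) = 672/5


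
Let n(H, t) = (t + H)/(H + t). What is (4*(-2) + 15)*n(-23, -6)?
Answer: 7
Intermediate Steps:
n(H, t) = 1 (n(H, t) = (H + t)/(H + t) = 1)
(4*(-2) + 15)*n(-23, -6) = (4*(-2) + 15)*1 = (-8 + 15)*1 = 7*1 = 7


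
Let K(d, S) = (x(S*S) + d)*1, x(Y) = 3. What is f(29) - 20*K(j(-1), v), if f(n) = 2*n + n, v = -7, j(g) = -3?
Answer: 87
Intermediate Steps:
f(n) = 3*n
K(d, S) = 3 + d (K(d, S) = (3 + d)*1 = 3 + d)
f(29) - 20*K(j(-1), v) = 3*29 - 20*(3 - 3) = 87 - 20*0 = 87 + 0 = 87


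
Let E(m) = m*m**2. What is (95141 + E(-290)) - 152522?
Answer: -24446381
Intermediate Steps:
E(m) = m**3
(95141 + E(-290)) - 152522 = (95141 + (-290)**3) - 152522 = (95141 - 24389000) - 152522 = -24293859 - 152522 = -24446381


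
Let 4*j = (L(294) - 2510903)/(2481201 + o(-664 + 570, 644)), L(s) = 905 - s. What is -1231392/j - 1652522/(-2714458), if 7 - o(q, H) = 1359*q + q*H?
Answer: 1487156085251314291/283920091739 ≈ 5.2379e+6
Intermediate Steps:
o(q, H) = 7 - 1359*q - H*q (o(q, H) = 7 - (1359*q + q*H) = 7 - (1359*q + H*q) = 7 + (-1359*q - H*q) = 7 - 1359*q - H*q)
j = -209191/889830 (j = (((905 - 1*294) - 2510903)/(2481201 + (7 - 1359*(-664 + 570) - 1*644*(-664 + 570))))/4 = (((905 - 294) - 2510903)/(2481201 + (7 - 1359*(-94) - 1*644*(-94))))/4 = ((611 - 2510903)/(2481201 + (7 + 127746 + 60536)))/4 = (-2510292/(2481201 + 188289))/4 = (-2510292/2669490)/4 = (-2510292*1/2669490)/4 = (¼)*(-418382/444915) = -209191/889830 ≈ -0.23509)
-1231392/j - 1652522/(-2714458) = -1231392/(-209191/889830) - 1652522/(-2714458) = -1231392*(-889830/209191) - 1652522*(-1/2714458) = 1095729543360/209191 + 826261/1357229 = 1487156085251314291/283920091739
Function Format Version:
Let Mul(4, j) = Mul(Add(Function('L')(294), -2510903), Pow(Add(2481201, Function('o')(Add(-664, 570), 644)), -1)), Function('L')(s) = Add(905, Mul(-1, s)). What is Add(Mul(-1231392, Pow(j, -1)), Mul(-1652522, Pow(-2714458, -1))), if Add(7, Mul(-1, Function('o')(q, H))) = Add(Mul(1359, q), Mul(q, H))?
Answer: Rational(1487156085251314291, 283920091739) ≈ 5.2379e+6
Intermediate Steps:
Function('o')(q, H) = Add(7, Mul(-1359, q), Mul(-1, H, q)) (Function('o')(q, H) = Add(7, Mul(-1, Add(Mul(1359, q), Mul(q, H)))) = Add(7, Mul(-1, Add(Mul(1359, q), Mul(H, q)))) = Add(7, Add(Mul(-1359, q), Mul(-1, H, q))) = Add(7, Mul(-1359, q), Mul(-1, H, q)))
j = Rational(-209191, 889830) (j = Mul(Rational(1, 4), Mul(Add(Add(905, Mul(-1, 294)), -2510903), Pow(Add(2481201, Add(7, Mul(-1359, Add(-664, 570)), Mul(-1, 644, Add(-664, 570)))), -1))) = Mul(Rational(1, 4), Mul(Add(Add(905, -294), -2510903), Pow(Add(2481201, Add(7, Mul(-1359, -94), Mul(-1, 644, -94))), -1))) = Mul(Rational(1, 4), Mul(Add(611, -2510903), Pow(Add(2481201, Add(7, 127746, 60536)), -1))) = Mul(Rational(1, 4), Mul(-2510292, Pow(Add(2481201, 188289), -1))) = Mul(Rational(1, 4), Mul(-2510292, Pow(2669490, -1))) = Mul(Rational(1, 4), Mul(-2510292, Rational(1, 2669490))) = Mul(Rational(1, 4), Rational(-418382, 444915)) = Rational(-209191, 889830) ≈ -0.23509)
Add(Mul(-1231392, Pow(j, -1)), Mul(-1652522, Pow(-2714458, -1))) = Add(Mul(-1231392, Pow(Rational(-209191, 889830), -1)), Mul(-1652522, Pow(-2714458, -1))) = Add(Mul(-1231392, Rational(-889830, 209191)), Mul(-1652522, Rational(-1, 2714458))) = Add(Rational(1095729543360, 209191), Rational(826261, 1357229)) = Rational(1487156085251314291, 283920091739)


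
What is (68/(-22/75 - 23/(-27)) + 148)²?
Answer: 10342076416/142129 ≈ 72765.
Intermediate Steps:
(68/(-22/75 - 23/(-27)) + 148)² = (68/(-22*1/75 - 23*(-1/27)) + 148)² = (68/(-22/75 + 23/27) + 148)² = (68/(377/675) + 148)² = (68*(675/377) + 148)² = (45900/377 + 148)² = (101696/377)² = 10342076416/142129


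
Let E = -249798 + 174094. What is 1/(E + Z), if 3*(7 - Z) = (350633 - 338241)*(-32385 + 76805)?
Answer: -3/550679731 ≈ -5.4478e-9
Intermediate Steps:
Z = -550452619/3 (Z = 7 - (350633 - 338241)*(-32385 + 76805)/3 = 7 - 12392*44420/3 = 7 - 1/3*550452640 = 7 - 550452640/3 = -550452619/3 ≈ -1.8348e+8)
E = -75704
1/(E + Z) = 1/(-75704 - 550452619/3) = 1/(-550679731/3) = -3/550679731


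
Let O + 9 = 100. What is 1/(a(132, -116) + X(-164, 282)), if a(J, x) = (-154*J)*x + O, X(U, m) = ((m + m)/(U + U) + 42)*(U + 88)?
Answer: 41/96558185 ≈ 4.2461e-7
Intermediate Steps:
O = 91 (O = -9 + 100 = 91)
X(U, m) = (42 + m/U)*(88 + U) (X(U, m) = ((2*m)/((2*U)) + 42)*(88 + U) = ((2*m)*(1/(2*U)) + 42)*(88 + U) = (m/U + 42)*(88 + U) = (42 + m/U)*(88 + U))
a(J, x) = 91 - 154*J*x (a(J, x) = (-154*J)*x + 91 = -154*J*x + 91 = 91 - 154*J*x)
1/(a(132, -116) + X(-164, 282)) = 1/((91 - 154*132*(-116)) + (3696 + 282 + 42*(-164) + 88*282/(-164))) = 1/((91 + 2358048) + (3696 + 282 - 6888 + 88*282*(-1/164))) = 1/(2358139 + (3696 + 282 - 6888 - 6204/41)) = 1/(2358139 - 125514/41) = 1/(96558185/41) = 41/96558185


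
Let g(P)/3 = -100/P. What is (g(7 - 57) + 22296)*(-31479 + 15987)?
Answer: -345502584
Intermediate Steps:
g(P) = -300/P (g(P) = 3*(-100/P) = -300/P)
(g(7 - 57) + 22296)*(-31479 + 15987) = (-300/(7 - 57) + 22296)*(-31479 + 15987) = (-300/(-50) + 22296)*(-15492) = (-300*(-1/50) + 22296)*(-15492) = (6 + 22296)*(-15492) = 22302*(-15492) = -345502584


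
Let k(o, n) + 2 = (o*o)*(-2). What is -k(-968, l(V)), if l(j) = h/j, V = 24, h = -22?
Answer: 1874050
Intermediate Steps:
l(j) = -22/j
k(o, n) = -2 - 2*o² (k(o, n) = -2 + (o*o)*(-2) = -2 + o²*(-2) = -2 - 2*o²)
-k(-968, l(V)) = -(-2 - 2*(-968)²) = -(-2 - 2*937024) = -(-2 - 1874048) = -1*(-1874050) = 1874050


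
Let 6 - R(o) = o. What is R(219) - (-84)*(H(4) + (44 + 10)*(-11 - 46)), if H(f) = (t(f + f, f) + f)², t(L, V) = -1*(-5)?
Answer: -251961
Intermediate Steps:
t(L, V) = 5
R(o) = 6 - o
H(f) = (5 + f)²
R(219) - (-84)*(H(4) + (44 + 10)*(-11 - 46)) = (6 - 1*219) - (-84)*((5 + 4)² + (44 + 10)*(-11 - 46)) = (6 - 219) - (-84)*(9² + 54*(-57)) = -213 - (-84)*(81 - 3078) = -213 - (-84)*(-2997) = -213 - 1*251748 = -213 - 251748 = -251961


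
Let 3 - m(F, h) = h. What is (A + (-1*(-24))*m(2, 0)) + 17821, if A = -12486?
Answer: 5407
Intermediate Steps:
m(F, h) = 3 - h
(A + (-1*(-24))*m(2, 0)) + 17821 = (-12486 + (-1*(-24))*(3 - 1*0)) + 17821 = (-12486 + 24*(3 + 0)) + 17821 = (-12486 + 24*3) + 17821 = (-12486 + 72) + 17821 = -12414 + 17821 = 5407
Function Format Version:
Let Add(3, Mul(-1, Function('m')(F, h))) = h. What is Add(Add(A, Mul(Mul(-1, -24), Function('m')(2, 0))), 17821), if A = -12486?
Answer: 5407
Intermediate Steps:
Function('m')(F, h) = Add(3, Mul(-1, h))
Add(Add(A, Mul(Mul(-1, -24), Function('m')(2, 0))), 17821) = Add(Add(-12486, Mul(Mul(-1, -24), Add(3, Mul(-1, 0)))), 17821) = Add(Add(-12486, Mul(24, Add(3, 0))), 17821) = Add(Add(-12486, Mul(24, 3)), 17821) = Add(Add(-12486, 72), 17821) = Add(-12414, 17821) = 5407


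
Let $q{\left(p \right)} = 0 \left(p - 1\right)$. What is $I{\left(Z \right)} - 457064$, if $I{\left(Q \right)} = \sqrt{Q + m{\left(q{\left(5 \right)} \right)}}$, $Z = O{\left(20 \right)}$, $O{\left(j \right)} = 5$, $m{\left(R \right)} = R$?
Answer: $-457064 + \sqrt{5} \approx -4.5706 \cdot 10^{5}$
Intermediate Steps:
$q{\left(p \right)} = 0$ ($q{\left(p \right)} = 0 \left(-1 + p\right) = 0$)
$Z = 5$
$I{\left(Q \right)} = \sqrt{Q}$ ($I{\left(Q \right)} = \sqrt{Q + 0} = \sqrt{Q}$)
$I{\left(Z \right)} - 457064 = \sqrt{5} - 457064 = -457064 + \sqrt{5}$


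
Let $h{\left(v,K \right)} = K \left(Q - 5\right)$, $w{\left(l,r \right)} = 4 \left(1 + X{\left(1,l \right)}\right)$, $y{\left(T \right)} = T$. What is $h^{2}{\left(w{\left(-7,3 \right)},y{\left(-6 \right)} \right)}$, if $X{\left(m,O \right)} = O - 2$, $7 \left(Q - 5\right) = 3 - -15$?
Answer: $\frac{11664}{49} \approx 238.04$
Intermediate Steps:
$Q = \frac{53}{7}$ ($Q = 5 + \frac{3 - -15}{7} = 5 + \frac{3 + 15}{7} = 5 + \frac{1}{7} \cdot 18 = 5 + \frac{18}{7} = \frac{53}{7} \approx 7.5714$)
$X{\left(m,O \right)} = -2 + O$ ($X{\left(m,O \right)} = O - 2 = -2 + O$)
$w{\left(l,r \right)} = -4 + 4 l$ ($w{\left(l,r \right)} = 4 \left(1 + \left(-2 + l\right)\right) = 4 \left(-1 + l\right) = -4 + 4 l$)
$h{\left(v,K \right)} = \frac{18 K}{7}$ ($h{\left(v,K \right)} = K \left(\frac{53}{7} - 5\right) = K \frac{18}{7} = \frac{18 K}{7}$)
$h^{2}{\left(w{\left(-7,3 \right)},y{\left(-6 \right)} \right)} = \left(\frac{18}{7} \left(-6\right)\right)^{2} = \left(- \frac{108}{7}\right)^{2} = \frac{11664}{49}$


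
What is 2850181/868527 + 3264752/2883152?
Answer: 690814394426/156505959819 ≈ 4.4140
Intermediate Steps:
2850181/868527 + 3264752/2883152 = 2850181*(1/868527) + 3264752*(1/2883152) = 2850181/868527 + 204047/180197 = 690814394426/156505959819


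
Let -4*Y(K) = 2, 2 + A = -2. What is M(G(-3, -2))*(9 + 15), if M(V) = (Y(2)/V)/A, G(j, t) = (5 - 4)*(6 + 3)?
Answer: ⅓ ≈ 0.33333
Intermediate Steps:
A = -4 (A = -2 - 2 = -4)
Y(K) = -½ (Y(K) = -¼*2 = -½)
G(j, t) = 9 (G(j, t) = 1*9 = 9)
M(V) = 1/(8*V) (M(V) = -1/(2*V)/(-4) = -1/(2*V)*(-¼) = 1/(8*V))
M(G(-3, -2))*(9 + 15) = ((⅛)/9)*(9 + 15) = ((⅛)*(⅑))*24 = (1/72)*24 = ⅓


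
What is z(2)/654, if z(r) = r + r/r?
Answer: 1/218 ≈ 0.0045872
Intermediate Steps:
z(r) = 1 + r (z(r) = r + 1 = 1 + r)
z(2)/654 = (1 + 2)/654 = 3*(1/654) = 1/218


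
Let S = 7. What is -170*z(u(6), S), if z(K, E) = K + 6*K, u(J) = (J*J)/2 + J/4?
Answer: -23205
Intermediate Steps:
u(J) = J²/2 + J/4 (u(J) = J²*(½) + J*(¼) = J²/2 + J/4)
z(K, E) = 7*K
-170*z(u(6), S) = -1190*(¼)*6*(1 + 2*6) = -1190*(¼)*6*(1 + 12) = -1190*(¼)*6*13 = -1190*39/2 = -170*273/2 = -23205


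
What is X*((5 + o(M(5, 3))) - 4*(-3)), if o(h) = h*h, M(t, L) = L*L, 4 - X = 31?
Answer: -2646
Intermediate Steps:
X = -27 (X = 4 - 1*31 = 4 - 31 = -27)
M(t, L) = L²
o(h) = h²
X*((5 + o(M(5, 3))) - 4*(-3)) = -27*((5 + (3²)²) - 4*(-3)) = -27*((5 + 9²) + 12) = -27*((5 + 81) + 12) = -27*(86 + 12) = -27*98 = -2646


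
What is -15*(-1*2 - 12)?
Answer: 210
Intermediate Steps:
-15*(-1*2 - 12) = -15*(-2 - 12) = -15*(-14) = 210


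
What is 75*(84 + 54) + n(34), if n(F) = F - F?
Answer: 10350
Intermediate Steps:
n(F) = 0
75*(84 + 54) + n(34) = 75*(84 + 54) + 0 = 75*138 + 0 = 10350 + 0 = 10350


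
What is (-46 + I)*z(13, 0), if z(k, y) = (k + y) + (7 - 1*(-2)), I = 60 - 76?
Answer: -1364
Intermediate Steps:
I = -16
z(k, y) = 9 + k + y (z(k, y) = (k + y) + (7 + 2) = (k + y) + 9 = 9 + k + y)
(-46 + I)*z(13, 0) = (-46 - 16)*(9 + 13 + 0) = -62*22 = -1364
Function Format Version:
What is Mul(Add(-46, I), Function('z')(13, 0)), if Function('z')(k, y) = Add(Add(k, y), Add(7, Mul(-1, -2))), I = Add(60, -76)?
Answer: -1364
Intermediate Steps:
I = -16
Function('z')(k, y) = Add(9, k, y) (Function('z')(k, y) = Add(Add(k, y), Add(7, 2)) = Add(Add(k, y), 9) = Add(9, k, y))
Mul(Add(-46, I), Function('z')(13, 0)) = Mul(Add(-46, -16), Add(9, 13, 0)) = Mul(-62, 22) = -1364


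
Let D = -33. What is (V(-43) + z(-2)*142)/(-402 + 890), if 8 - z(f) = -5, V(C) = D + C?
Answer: 885/244 ≈ 3.6270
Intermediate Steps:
V(C) = -33 + C
z(f) = 13 (z(f) = 8 - 1*(-5) = 8 + 5 = 13)
(V(-43) + z(-2)*142)/(-402 + 890) = ((-33 - 43) + 13*142)/(-402 + 890) = (-76 + 1846)/488 = 1770*(1/488) = 885/244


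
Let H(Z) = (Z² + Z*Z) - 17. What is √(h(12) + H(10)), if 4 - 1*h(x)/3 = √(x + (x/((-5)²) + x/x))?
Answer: √(4875 - 15*√337)/5 ≈ 13.564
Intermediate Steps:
h(x) = 12 - 3*√(1 + 26*x/25) (h(x) = 12 - 3*√(x + (x/((-5)²) + x/x)) = 12 - 3*√(x + (x/25 + 1)) = 12 - 3*√(x + (1 + x/25)) = 12 - 3*√(1 + 26*x/25))
H(Z) = -17 + 2*Z² (H(Z) = (Z² + Z²) - 17 = 2*Z² - 17 = -17 + 2*Z²)
√(h(12) + H(10)) = √((12 - 3*√(25 + 26*12)/5) + (-17 + 2*10²)) = √((12 - 3*√(25 + 312)/5) + (-17 + 2*100)) = √((12 - 3*√337/5) + (-17 + 200)) = √((12 - 3*√337/5) + 183) = √(195 - 3*√337/5)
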